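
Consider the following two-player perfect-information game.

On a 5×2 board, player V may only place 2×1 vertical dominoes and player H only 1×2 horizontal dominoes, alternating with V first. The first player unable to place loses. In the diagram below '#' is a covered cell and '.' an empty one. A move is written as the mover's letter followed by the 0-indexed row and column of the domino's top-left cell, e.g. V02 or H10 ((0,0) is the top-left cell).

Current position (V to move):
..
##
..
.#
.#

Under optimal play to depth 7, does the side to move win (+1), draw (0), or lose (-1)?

ply 1, V at ../##/../.#/.# | V20=-1→../##/#./##/.#*; V30=-1→../##/../##/##
ply 2, H at ../##/#./##/.# | H00=+1→##/##/#./##/.#*
ply 3: ##/##/#./##/.# is terminal -1 (V); from ../##/../.#/.# depth 7

value(../##/../.#/.#, V) = -1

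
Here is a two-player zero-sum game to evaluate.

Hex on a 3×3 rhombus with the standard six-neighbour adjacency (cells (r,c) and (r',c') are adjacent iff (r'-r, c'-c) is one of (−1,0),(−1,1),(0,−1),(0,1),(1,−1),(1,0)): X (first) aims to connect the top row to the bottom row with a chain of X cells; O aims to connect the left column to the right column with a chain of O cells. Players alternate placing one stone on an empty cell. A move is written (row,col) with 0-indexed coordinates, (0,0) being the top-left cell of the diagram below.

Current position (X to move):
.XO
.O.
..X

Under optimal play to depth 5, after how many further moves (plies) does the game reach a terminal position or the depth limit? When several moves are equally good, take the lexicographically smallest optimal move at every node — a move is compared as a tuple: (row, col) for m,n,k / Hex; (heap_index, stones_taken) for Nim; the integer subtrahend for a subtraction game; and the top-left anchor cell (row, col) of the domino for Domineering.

p1 X@[.XO/.O./..X]: (0,0)[XXO/.O./..X]-1* (1,0)[.XO/XO./..X]-1 (1,2)[.XO/.OX/..X]-1 (2,0)[.XO/.O./X.X]-1 (2,1)[.XO/.O./.XX]-1
p2 O@[XXO/.O./..X]: (1,0)[XXO/OO./..X]+1* (1,2)[XXO/.OO/..X]+1 (2,0)[XXO/.O./O.X]+1 (2,1)[XXO/.O./.OX]+1
p3 X@[XXO/OO./..X] terminal -1; root [.XO/.O./..X] d5

PV length from [.XO/.O./..X]: 2 plies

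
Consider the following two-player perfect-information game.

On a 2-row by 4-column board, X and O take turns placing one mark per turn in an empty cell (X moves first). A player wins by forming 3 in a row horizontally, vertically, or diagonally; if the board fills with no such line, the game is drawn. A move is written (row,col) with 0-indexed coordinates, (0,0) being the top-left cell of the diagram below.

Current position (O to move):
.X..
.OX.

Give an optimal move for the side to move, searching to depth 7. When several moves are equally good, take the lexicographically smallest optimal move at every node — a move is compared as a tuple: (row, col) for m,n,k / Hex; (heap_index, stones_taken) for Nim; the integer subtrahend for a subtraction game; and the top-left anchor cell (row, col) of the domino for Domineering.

p1 O@[.X../.OX.]: (0,0)[OX../.OX.]+0* (0,2)[.XO./.OX.]+0 (0,3)[.X.O/.OX.]+0 (1,0)[.X../OOX.]-1 (1,3)[.X../.OXO]-1
p2 X@[OX../.OX.]: (0,2)[OXX./.OX.]+0* (0,3)[OX.X/.OX.]+0 (1,0)[OX../XOX.]+0 (1,3)[OX../.OXX]+0
p3 O@[OXX./.OX.]: (0,3)[OXXO/.OX.]+0* (1,0)[OXX./OOX.]-1 (1,3)[OXX./.OXO]-1
p4 X@[OXXO/.OX.]: (1,0)[OXXO/XOX.]+0* (1,3)[OXXO/.OXX]+0
p5 O@[OXXO/XOX.]: (1,3)[OXXO/XOXO]+0*
p6 X@[OXXO/XOXO] terminal +0; root [.X../.OX.] d7

O's best at [.X../.OX.]: (0,0)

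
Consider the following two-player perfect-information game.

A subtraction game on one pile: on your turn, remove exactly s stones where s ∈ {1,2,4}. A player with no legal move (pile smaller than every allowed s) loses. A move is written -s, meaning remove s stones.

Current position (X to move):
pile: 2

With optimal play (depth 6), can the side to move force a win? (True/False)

p1 X@[2]: -1[1]-1 -2[0]+1*
p2 O@[0] terminal -1; root [2] d6

X winning at [2]: True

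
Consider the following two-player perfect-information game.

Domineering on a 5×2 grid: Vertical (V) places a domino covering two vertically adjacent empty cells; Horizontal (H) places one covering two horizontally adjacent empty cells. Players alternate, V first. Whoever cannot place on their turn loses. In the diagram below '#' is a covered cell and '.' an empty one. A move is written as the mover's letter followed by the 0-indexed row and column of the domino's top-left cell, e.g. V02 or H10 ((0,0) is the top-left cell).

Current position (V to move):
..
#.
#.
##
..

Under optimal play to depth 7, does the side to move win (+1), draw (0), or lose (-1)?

value(../#./#./##/.., V) = -1

[../#./#./##/..] V move#1: V01:-1/.#/##/#./##/..*, V11:-1/../##/##/##/..
[.#/##/#./##/..] H move#2: H40:+1/.#/##/#./##/##*
[.#/##/#./##/##] end (terminal -1, V#3); searched ../#./#./##/.. to 7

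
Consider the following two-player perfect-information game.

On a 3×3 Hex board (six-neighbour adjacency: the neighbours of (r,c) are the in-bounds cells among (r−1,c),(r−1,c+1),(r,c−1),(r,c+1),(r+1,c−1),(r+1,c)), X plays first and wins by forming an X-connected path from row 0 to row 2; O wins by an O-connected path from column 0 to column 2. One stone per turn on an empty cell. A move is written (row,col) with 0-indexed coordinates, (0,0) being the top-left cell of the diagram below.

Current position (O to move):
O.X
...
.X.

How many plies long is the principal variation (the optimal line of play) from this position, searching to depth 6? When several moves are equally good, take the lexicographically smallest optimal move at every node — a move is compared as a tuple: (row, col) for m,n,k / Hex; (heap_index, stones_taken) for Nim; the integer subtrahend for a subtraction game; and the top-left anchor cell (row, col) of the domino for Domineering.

ply 1, O at O.X/.../.X. | (0,1)=-1→OOX/.../.X.*; (1,0)=-1→O.X/O../.X.; (1,1)=-1→O.X/.O./.X.; (1,2)=-1→O.X/..O/.X.; (2,0)=-1→O.X/.../OX.; (2,2)=-1→O.X/.../.XO
ply 2, X at OOX/.../.X. | (1,0)=+1→OOX/X../.X.*; (1,1)=+1→OOX/.X./.X.; (1,2)=+1→OOX/..X/.X.; (2,0)=+1→OOX/.../XX.; (2,2)=+1→OOX/.../.XX
ply 3, O at OOX/X../.X. | (1,1)=-1→OOX/XO./.X.*; (1,2)=-1→OOX/X.O/.X.; (2,0)=-1→OOX/X../OX.; (2,2)=-1→OOX/X../.XO
ply 4, X at OOX/XO./.X. | (1,2)=+1→OOX/XOX/.X.*; (2,0)=-1→OOX/XO./XX.; (2,2)=-1→OOX/XO./.XX
ply 5: OOX/XOX/.X. is terminal -1 (O); from O.X/.../.X. depth 6

PV length from [O.X/.../.X.]: 4 plies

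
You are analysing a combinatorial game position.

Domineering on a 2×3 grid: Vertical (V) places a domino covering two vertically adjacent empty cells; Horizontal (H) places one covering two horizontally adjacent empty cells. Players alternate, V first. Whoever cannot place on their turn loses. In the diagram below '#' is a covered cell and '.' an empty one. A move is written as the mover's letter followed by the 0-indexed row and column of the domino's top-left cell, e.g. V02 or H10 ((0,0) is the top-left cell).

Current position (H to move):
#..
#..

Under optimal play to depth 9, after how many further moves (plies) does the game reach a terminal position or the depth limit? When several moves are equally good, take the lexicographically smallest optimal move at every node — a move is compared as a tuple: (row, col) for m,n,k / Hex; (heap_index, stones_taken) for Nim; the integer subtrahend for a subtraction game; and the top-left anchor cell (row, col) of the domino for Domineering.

ply 1, H at #../#.. | H01=+1→###/#..*; H11=+1→#../###
ply 2: ###/#.. is terminal -1 (V); from #../#.. depth 9

PV length from [#../#..]: 1 ply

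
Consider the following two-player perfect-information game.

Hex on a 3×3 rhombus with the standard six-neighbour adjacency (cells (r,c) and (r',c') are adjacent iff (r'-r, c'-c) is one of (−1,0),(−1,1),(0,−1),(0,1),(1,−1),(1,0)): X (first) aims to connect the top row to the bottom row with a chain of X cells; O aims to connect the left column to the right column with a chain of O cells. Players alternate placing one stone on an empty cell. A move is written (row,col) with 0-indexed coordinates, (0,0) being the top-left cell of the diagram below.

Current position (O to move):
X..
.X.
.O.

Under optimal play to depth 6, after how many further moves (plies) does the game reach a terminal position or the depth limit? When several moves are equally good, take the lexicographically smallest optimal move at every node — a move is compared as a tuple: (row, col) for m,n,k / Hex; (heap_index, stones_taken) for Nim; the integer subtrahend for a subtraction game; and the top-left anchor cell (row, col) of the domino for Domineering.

p1 O@[X../.X./.O.]: (0,1)[XO./.X./.O.]-1 (0,2)[X.O/.X./.O.]-1 (1,0)[X../OX./.O.]-1 (1,2)[X../.XO/.O.]-1 (2,0)[X../.X./OO.]+1* (2,2)[X../.X./.OO]-1
p2 X@[X../.X./OO.]: (0,1)[XX./.X./OO.]-1* (0,2)[X.X/.X./OO.]-1 (1,0)[X../XX./OO.]-1 (1,2)[X../.XX/OO.]-1 (2,2)[X../.X./OOX]-1
p3 O@[XX./.X./OO.]: (0,2)[XXO/.X./OO.]+1* (1,0)[XX./OX./OO.]+1 (1,2)[XX./.XO/OO.]+1 (2,2)[XX./.X./OOO]+1
p4 X@[XXO/.X./OO.]: (1,0)[XXO/XX./OO.]-1* (1,2)[XXO/.XX/OO.]-1 (2,2)[XXO/.X./OOX]-1
p5 O@[XXO/XX./OO.]: (1,2)[XXO/XXO/OO.]+1* (2,2)[XXO/XX./OOO]+1
p6 X@[XXO/XXO/OO.] terminal -1; root [X../.X./.O.] d6

PV length from [X../.X./.O.]: 5 plies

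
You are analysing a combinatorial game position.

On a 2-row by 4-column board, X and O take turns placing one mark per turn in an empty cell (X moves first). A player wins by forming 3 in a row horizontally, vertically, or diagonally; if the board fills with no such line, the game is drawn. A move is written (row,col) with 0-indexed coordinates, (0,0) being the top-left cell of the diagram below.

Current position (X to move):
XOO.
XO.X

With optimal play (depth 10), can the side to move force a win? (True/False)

X winning at [XOO./XO.X]: False

ply 1, X at XOO./XO.X | (0,3)=+0→XOOX/XO.X*; (1,2)=-1→XOO./XOXX
ply 2, O at XOOX/XO.X | (1,2)=+0→XOOX/XOOX*
ply 3: XOOX/XOOX is terminal +0 (X); from XOO./XO.X depth 10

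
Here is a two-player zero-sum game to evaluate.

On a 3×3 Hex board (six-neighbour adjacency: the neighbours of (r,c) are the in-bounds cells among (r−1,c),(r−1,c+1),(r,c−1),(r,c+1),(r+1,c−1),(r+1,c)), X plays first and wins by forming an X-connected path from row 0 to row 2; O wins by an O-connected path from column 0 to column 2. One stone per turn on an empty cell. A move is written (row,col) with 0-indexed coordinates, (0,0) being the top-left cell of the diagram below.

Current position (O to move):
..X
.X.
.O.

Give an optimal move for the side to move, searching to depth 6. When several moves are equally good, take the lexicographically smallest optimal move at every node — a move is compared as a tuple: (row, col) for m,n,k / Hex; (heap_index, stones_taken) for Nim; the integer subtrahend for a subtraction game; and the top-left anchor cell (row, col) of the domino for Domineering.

p1 O@[..X/.X./.O.]: (0,0)[O.X/.X./.O.]-1 (0,1)[.OX/.X./.O.]-1 (1,0)[..X/OX./.O.]-1 (1,2)[..X/.XO/.O.]-1 (2,0)[..X/.X./OO.]+1* (2,2)[..X/.X./.OO]-1
p2 X@[..X/.X./OO.]: (0,0)[X.X/.X./OO.]-1* (0,1)[.XX/.X./OO.]-1 (1,0)[..X/XX./OO.]-1 (1,2)[..X/.XX/OO.]-1 (2,2)[..X/.X./OOX]-1
p3 O@[X.X/.X./OO.]: (0,1)[XOX/.X./OO.]+1* (1,0)[X.X/OX./OO.]+1 (1,2)[X.X/.XO/OO.]+1 (2,2)[X.X/.X./OOO]+1
p4 X@[XOX/.X./OO.]: (1,0)[XOX/XX./OO.]-1* (1,2)[XOX/.XX/OO.]-1 (2,2)[XOX/.X./OOX]-1
p5 O@[XOX/XX./OO.]: (1,2)[XOX/XXO/OO.]+1* (2,2)[XOX/XX./OOO]+1
p6 X@[XOX/XXO/OO.] terminal -1; root [..X/.X./.O.] d6

O's best at [..X/.X./.O.]: (2,0)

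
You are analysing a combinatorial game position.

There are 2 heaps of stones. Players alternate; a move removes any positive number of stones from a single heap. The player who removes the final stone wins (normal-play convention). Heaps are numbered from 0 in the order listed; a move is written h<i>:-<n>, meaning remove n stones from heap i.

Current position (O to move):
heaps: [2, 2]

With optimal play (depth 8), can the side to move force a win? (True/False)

O winning at [(2,2)]: False

ply 1, O at (2,2) | h0:-1=-1→(1,2)*; h0:-2=-1→(0,2); h1:-1=-1→(2,1); h1:-2=-1→(2,0)
ply 2, X at (1,2) | h0:-1=-1→(0,2); h1:-1=+1→(1,1)*; h1:-2=-1→(1,0)
ply 3, O at (1,1) | h0:-1=-1→(0,1)*; h1:-1=-1→(1,0)
ply 4, X at (0,1) | h1:-1=+1→(0,0)*
ply 5: (0,0) is terminal -1 (O); from (2,2) depth 8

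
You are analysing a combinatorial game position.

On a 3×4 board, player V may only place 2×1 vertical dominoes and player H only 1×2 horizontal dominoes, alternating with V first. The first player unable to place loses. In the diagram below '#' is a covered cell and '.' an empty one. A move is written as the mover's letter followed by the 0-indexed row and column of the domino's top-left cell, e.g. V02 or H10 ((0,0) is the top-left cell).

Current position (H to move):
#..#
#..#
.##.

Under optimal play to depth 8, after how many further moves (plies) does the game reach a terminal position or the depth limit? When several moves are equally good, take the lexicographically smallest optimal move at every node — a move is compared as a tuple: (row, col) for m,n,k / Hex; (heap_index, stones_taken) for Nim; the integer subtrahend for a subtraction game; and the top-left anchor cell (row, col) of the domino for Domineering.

PV length from [#..#/#..#/.##.]: 1 ply

[#..#/#..#/.##.] H move#1: H01:+1/####/#..#/.##.*, H11:+1/#..#/####/.##.
[####/#..#/.##.] end (terminal -1, V#2); searched #..#/#..#/.##. to 8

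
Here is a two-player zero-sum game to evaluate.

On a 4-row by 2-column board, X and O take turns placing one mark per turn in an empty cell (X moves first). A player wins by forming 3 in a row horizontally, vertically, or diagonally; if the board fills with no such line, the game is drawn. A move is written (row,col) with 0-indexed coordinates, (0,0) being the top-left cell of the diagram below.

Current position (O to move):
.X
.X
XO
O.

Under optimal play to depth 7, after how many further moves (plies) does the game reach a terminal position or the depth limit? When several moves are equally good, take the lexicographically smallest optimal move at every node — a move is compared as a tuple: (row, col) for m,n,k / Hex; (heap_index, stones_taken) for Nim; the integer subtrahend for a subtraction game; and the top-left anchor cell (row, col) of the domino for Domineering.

[.X/.X/XO/O.] O move#1: (0,0):+0/OX/.X/XO/O.*, (1,0):+0/.X/OX/XO/O., (3,1):+0/.X/.X/XO/OO
[OX/.X/XO/O.] X move#2: (1,0):+0/OX/XX/XO/O.*, (3,1):+0/OX/.X/XO/OX
[OX/XX/XO/O.] O move#3: (3,1):+0/OX/XX/XO/OO*
[OX/XX/XO/OO] end (terminal +0, X#4); searched .X/.X/XO/O. to 7

PV length from [.X/.X/XO/O.]: 3 plies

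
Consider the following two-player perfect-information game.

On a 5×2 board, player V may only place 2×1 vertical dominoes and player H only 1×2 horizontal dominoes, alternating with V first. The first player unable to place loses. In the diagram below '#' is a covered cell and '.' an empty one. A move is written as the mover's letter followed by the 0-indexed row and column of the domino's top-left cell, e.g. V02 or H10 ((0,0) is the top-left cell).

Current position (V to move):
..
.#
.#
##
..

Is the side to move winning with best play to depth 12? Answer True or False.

p1 V@[../.#/.#/##/..]: V00[#./##/.#/##/..]-1* V10[../##/##/##/..]-1
p2 H@[#./##/.#/##/..]: H40[#./##/.#/##/##]+1*
p3 V@[#./##/.#/##/##] terminal -1; root [../.#/.#/##/..] d12

V winning at [../.#/.#/##/..]: False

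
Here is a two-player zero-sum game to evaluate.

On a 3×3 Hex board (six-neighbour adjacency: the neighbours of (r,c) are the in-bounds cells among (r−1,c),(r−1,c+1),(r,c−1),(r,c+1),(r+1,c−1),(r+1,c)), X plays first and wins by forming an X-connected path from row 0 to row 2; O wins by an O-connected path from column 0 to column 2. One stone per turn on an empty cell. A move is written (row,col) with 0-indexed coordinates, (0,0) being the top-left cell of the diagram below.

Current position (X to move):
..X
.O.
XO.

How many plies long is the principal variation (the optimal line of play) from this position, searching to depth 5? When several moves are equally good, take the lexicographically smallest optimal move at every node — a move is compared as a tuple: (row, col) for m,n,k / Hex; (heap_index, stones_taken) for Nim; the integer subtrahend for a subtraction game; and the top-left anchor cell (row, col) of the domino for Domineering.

ply 1, X at ..X/.O./XO. | (0,0)=-1→X.X/.O./XO.; (0,1)=-1→.XX/.O./XO.; (1,0)=+1→..X/XO./XO.*; (1,2)=+1→..X/.OX/XO.; (2,2)=+1→..X/.O./XOX
ply 2, O at ..X/XO./XO. | (0,0)=-1→O.X/XO./XO.*; (0,1)=-1→.OX/XO./XO.; (1,2)=-1→..X/XOO/XO.; (2,2)=-1→..X/XO./XOO
ply 3, X at O.X/XO./XO. | (0,1)=+1→OXX/XO./XO.*; (1,2)=+1→O.X/XOX/XO.; (2,2)=+1→O.X/XO./XOX
ply 4: OXX/XO./XO. is terminal -1 (O); from ..X/.O./XO. depth 5

PV length from [..X/.O./XO.]: 3 plies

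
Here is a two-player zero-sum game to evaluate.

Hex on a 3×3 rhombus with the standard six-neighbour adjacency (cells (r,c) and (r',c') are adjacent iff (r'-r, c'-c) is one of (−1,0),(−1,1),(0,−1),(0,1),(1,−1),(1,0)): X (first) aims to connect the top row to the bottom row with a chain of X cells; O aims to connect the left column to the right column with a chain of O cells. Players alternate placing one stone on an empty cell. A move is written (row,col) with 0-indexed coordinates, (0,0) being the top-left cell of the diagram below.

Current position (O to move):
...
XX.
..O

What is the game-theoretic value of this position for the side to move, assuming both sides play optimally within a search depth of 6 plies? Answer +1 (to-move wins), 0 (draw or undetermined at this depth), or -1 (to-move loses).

value(.../XX./..O, O) = -1

p1 O@[.../XX./..O]: (0,0)[O../XX./..O]-1* (0,1)[.O./XX./..O]-1 (0,2)[..O/XX./..O]-1 (1,2)[.../XXO/..O]-1 (2,0)[.../XX./O.O]-1 (2,1)[.../XX./.OO]-1
p2 X@[O../XX./..O]: (0,1)[OX./XX./..O]+1* (0,2)[O.X/XX./..O]+1 (1,2)[O../XXX/..O]+1 (2,0)[O../XX./X.O]+1 (2,1)[O../XX./.XO]+1
p3 O@[OX./XX./..O]: (0,2)[OXO/XX./..O]-1* (1,2)[OX./XXO/..O]-1 (2,0)[OX./XX./O.O]-1 (2,1)[OX./XX./.OO]-1
p4 X@[OXO/XX./..O]: (1,2)[OXO/XXX/..O]+1* (2,0)[OXO/XX./X.O]+1 (2,1)[OXO/XX./.XO]+1
p5 O@[OXO/XXX/..O]: (2,0)[OXO/XXX/O.O]-1* (2,1)[OXO/XXX/.OO]-1
p6 X@[OXO/XXX/O.O]: (2,1)[OXO/XXX/OXO]+1*
p7 O@[OXO/XXX/OXO] terminal -1; root [.../XX./..O] d6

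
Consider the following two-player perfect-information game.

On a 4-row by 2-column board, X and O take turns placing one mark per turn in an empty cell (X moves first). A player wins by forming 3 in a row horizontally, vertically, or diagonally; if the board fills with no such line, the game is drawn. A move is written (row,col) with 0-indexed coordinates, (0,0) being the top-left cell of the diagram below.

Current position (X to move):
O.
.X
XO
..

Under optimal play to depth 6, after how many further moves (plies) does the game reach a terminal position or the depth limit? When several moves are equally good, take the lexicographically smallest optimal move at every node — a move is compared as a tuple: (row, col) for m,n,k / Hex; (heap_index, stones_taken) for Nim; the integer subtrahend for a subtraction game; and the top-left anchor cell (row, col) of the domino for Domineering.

PV length from [O./.X/XO/..]: 4 plies

ply 1, X at O./.X/XO/.. | (0,1)=+0→OX/.X/XO/..*; (1,0)=+0→O./XX/XO/..; (3,0)=+0→O./.X/XO/X.; (3,1)=+0→O./.X/XO/.X
ply 2, O at OX/.X/XO/.. | (1,0)=+0→OX/OX/XO/..*; (3,0)=+0→OX/.X/XO/O.; (3,1)=+0→OX/.X/XO/.O
ply 3, X at OX/OX/XO/.. | (3,0)=+0→OX/OX/XO/X.*; (3,1)=+0→OX/OX/XO/.X
ply 4, O at OX/OX/XO/X. | (3,1)=+0→OX/OX/XO/XO*
ply 5: OX/OX/XO/XO is terminal +0 (X); from O./.X/XO/.. depth 6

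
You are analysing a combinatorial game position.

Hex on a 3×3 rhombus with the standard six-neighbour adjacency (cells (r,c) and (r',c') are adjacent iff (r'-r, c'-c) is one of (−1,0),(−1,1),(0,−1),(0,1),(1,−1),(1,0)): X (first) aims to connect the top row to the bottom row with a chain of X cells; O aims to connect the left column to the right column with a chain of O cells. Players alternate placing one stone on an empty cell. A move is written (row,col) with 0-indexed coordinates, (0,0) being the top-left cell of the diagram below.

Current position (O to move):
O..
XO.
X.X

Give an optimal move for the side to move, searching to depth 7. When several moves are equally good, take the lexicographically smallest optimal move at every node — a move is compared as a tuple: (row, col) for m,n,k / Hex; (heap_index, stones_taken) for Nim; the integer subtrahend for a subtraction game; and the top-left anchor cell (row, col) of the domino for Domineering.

p1 O@[O../XO./X.X]: (0,1)[OO./XO./X.X]+1* (0,2)[O.O/XO./X.X]-1 (1,2)[O../XOO/X.X]-1 (2,1)[O../XO./XOX]-1
p2 X@[OO./XO./X.X]: (0,2)[OOX/XO./X.X]-1* (1,2)[OO./XOX/X.X]-1 (2,1)[OO./XO./XXX]-1
p3 O@[OOX/XO./X.X]: (1,2)[OOX/XOO/X.X]+1* (2,1)[OOX/XO./XOX]-1
p4 X@[OOX/XOO/X.X] terminal -1; root [O../XO./X.X] d7

O's best at [O../XO./X.X]: (0,1)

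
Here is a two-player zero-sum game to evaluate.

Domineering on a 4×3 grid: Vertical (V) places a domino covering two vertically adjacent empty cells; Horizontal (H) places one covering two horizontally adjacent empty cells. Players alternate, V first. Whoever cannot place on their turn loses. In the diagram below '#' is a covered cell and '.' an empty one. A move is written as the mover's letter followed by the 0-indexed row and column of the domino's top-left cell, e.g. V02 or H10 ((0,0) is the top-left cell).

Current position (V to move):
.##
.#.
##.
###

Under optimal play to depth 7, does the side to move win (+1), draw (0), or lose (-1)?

value(.##/.#./##./###, V) = +1

ply 1, V at .##/.#./##./### | V00=+1→###/##./##./###*; V12=+1→.##/.##/###/###
ply 2: ###/##./##./### is terminal -1 (H); from .##/.#./##./### depth 7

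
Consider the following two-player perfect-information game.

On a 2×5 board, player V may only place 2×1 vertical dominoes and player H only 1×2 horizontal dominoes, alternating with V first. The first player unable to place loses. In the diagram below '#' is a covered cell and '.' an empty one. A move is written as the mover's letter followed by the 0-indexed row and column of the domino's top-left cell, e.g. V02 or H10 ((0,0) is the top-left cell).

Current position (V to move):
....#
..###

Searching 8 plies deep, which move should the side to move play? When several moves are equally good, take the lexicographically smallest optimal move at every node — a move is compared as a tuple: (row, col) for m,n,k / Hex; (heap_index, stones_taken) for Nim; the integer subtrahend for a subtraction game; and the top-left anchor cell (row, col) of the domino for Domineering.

V's best at [....#/..###]: V01

p1 V@[....#/..###]: V00[#...#/#.###]-1 V01[.#..#/.####]+1*
p2 H@[.#..#/.####]: H02[.####/.####]-1*
p3 V@[.####/.####]: V00[#####/#####]+1*
p4 H@[#####/#####] terminal -1; root [....#/..###] d8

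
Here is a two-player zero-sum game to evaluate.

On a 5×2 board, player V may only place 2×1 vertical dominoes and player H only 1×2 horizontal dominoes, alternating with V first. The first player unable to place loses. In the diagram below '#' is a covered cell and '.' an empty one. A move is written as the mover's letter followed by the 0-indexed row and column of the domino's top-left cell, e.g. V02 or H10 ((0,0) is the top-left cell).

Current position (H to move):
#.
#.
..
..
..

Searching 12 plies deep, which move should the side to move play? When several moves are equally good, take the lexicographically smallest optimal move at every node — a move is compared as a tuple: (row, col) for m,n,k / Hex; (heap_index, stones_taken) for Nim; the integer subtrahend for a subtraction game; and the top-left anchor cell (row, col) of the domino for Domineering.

[#./#./../../..] H move#1: H20:-1/#./#./##/../.., H30:+1/#./#./../##/..*, H40:-1/#./#./../../##
[#./#./../##/..] V move#2: V01:-1/##/##/../##/..*, V11:-1/#./##/.#/##/..
[##/##/../##/..] H move#3: H20:+1/##/##/##/##/..*, H40:+1/##/##/../##/##
[##/##/##/##/..] end (terminal -1, V#4); searched #./#./../../.. to 12

H's best at [#./#./../../..]: H30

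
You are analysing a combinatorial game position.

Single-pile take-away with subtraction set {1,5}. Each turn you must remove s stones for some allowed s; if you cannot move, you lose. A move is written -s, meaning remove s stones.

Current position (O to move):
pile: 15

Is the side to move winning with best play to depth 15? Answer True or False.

O winning at [15]: True

p1 O@[15]: -1[14]+1* -5[10]+1
p2 X@[14]: -1[13]-1* -5[9]-1
p3 O@[13]: -1[12]+1* -5[8]+1
p4 X@[12]: -1[11]-1* -5[7]-1
p5 O@[11]: -1[10]+1* -5[6]+1
p6 X@[10]: -1[9]-1* -5[5]-1
p7 O@[9]: -1[8]+1* -5[4]+1
p8 X@[8]: -1[7]-1* -5[3]-1
p9 O@[7]: -1[6]+1* -5[2]+1
p10 X@[6]: -1[5]-1* -5[1]-1
p11 O@[5]: -1[4]+1* -5[0]+1
p12 X@[4]: -1[3]-1*
p13 O@[3]: -1[2]+1*
p14 X@[2]: -1[1]-1*
p15 O@[1]: -1[0]+1*
p16 X@[0] terminal -1; root [15] d15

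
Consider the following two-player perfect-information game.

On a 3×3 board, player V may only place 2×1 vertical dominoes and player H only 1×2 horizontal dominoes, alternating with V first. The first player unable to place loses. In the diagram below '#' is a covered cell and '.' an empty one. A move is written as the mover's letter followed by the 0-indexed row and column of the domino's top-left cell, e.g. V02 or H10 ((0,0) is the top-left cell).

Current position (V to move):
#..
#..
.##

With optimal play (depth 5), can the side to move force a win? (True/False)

V winning at [#../#../.##]: True

p1 V@[#../#../.##]: V01[##./##./.##]+1* V02[#.#/#.#/.##]+1
p2 H@[##./##./.##] terminal -1; root [#../#../.##] d5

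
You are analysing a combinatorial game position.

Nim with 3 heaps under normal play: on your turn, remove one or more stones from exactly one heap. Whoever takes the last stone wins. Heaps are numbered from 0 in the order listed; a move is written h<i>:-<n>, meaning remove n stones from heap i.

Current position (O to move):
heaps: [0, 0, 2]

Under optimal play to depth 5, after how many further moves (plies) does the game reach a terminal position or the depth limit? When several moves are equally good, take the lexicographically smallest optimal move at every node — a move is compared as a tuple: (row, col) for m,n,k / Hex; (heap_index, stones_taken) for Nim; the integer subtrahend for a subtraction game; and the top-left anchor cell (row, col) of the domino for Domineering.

PV length from [(0,0,2)]: 1 ply

ply 1, O at (0,0,2) | h2:-1=-1→(0,0,1); h2:-2=+1→(0,0,0)*
ply 2: (0,0,0) is terminal -1 (X); from (0,0,2) depth 5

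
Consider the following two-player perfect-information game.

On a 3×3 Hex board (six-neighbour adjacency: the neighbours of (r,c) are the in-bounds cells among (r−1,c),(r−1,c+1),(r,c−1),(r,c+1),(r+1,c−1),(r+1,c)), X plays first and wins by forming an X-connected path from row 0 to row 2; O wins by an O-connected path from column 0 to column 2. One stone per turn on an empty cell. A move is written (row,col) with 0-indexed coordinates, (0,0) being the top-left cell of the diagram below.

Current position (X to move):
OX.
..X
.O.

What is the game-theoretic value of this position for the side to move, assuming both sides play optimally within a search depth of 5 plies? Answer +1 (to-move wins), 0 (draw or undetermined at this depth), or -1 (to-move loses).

[OX./..X/.O.] X move#1: (0,2):+1/OXX/..X/.O.*, (1,0):+1/OX./X.X/.O., (1,1):+1/OX./.XX/.O., (2,0):+1/OX./..X/XO., (2,2):+1/OX./..X/.OX
[OXX/..X/.O.] O move#2: (1,0):-1/OXX/O.X/.O.*, (1,1):-1/OXX/.OX/.O., (2,0):-1/OXX/..X/OO., (2,2):-1/OXX/..X/.OO
[OXX/O.X/.O.] X move#3: (1,1):+1/OXX/OXX/.O.*, (2,0):+1/OXX/O.X/XO., (2,2):+1/OXX/O.X/.OX
[OXX/OXX/.O.] O move#4: (2,0):-1/OXX/OXX/OO.*, (2,2):-1/OXX/OXX/.OO
[OXX/OXX/OO.] X move#5: (2,2):+1/OXX/OXX/OOX*
[OXX/OXX/OOX] end (terminal -1, O#6); searched OX./..X/.O. to 5

value(OX./..X/.O., X) = +1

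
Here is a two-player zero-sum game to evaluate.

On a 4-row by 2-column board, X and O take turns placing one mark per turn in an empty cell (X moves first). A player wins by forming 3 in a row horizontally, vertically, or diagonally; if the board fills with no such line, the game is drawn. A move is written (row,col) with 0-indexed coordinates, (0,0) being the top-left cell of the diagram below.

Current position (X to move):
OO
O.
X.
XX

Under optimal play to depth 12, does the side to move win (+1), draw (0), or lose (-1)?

value(OO/O./X./XX, X) = 0

ply 1, X at OO/O./X./XX | (1,1)=+0→OO/OX/X./XX*; (2,1)=+0→OO/O./XX/XX
ply 2, O at OO/OX/X./XX | (2,1)=+0→OO/OX/XO/XX*
ply 3: OO/OX/XO/XX is terminal +0 (X); from OO/O./X./XX depth 12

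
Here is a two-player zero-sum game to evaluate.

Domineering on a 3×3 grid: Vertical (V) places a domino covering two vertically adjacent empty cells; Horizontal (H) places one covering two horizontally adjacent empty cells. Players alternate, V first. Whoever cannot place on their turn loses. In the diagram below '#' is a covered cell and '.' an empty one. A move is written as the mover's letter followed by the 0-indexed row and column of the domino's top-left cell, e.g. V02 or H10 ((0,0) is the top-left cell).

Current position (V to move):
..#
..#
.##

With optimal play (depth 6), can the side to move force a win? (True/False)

p1 V@[..#/..#/.##]: V00[#.#/#.#/.##]+1* V01[.##/.##/.##]+1 V10[..#/#.#/###]-1
p2 H@[#.#/#.#/.##] terminal -1; root [..#/..#/.##] d6

V winning at [..#/..#/.##]: True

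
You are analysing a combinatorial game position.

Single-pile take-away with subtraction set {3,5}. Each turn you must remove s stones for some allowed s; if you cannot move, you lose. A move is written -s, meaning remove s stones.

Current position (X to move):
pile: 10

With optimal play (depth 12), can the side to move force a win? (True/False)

p1 X@[10]: -3[7]-1* -5[5]-1
p2 O@[7]: -3[4]-1 -5[2]+1*
p3 X@[2] terminal -1; root [10] d12

X winning at [10]: False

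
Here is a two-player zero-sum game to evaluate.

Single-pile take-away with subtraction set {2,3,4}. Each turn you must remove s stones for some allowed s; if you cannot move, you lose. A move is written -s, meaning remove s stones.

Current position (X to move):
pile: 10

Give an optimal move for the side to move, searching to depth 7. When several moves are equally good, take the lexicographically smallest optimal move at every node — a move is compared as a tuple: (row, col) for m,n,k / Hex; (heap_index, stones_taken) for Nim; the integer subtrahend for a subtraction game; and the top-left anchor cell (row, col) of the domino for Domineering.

X's best at [10]: -3

ply 1, X at 10 | -2=-1→8; -3=+1→7*; -4=+1→6
ply 2, O at 7 | -2=-1→5*; -3=-1→4; -4=-1→3
ply 3, X at 5 | -2=-1→3; -3=-1→2; -4=+1→1*
ply 4: 1 is terminal -1 (O); from 10 depth 7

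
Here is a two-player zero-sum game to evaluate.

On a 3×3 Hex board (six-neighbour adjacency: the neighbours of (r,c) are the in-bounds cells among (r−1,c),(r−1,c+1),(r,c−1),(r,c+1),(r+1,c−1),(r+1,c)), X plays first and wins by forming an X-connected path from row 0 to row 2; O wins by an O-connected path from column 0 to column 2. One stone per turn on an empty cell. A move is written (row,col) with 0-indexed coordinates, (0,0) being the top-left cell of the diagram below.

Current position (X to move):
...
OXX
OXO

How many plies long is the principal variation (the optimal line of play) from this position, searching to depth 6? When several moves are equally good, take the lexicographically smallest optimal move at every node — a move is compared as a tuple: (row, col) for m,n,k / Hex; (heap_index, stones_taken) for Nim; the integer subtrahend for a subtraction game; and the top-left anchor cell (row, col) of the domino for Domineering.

PV length from [.../OXX/OXO]: 3 plies

[.../OXX/OXO] X move#1: (0,0):+1/X../OXX/OXO*, (0,1):+1/.X./OXX/OXO, (0,2):+1/..X/OXX/OXO
[X../OXX/OXO] O move#2: (0,1):-1/XO./OXX/OXO*, (0,2):-1/X.O/OXX/OXO
[XO./OXX/OXO] X move#3: (0,2):+1/XOX/OXX/OXO*
[XOX/OXX/OXO] end (terminal -1, O#4); searched .../OXX/OXO to 6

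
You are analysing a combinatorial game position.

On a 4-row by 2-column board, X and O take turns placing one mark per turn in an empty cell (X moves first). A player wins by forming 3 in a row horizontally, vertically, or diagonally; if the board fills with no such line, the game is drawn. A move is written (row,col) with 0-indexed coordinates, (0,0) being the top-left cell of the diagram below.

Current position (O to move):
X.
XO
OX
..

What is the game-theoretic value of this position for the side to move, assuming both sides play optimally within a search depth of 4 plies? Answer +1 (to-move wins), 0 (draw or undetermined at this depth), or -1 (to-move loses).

value(X./XO/OX/.., O) = 0

p1 O@[X./XO/OX/..]: (0,1)[XO/XO/OX/..]+0* (3,0)[X./XO/OX/O.]+0 (3,1)[X./XO/OX/.O]+0
p2 X@[XO/XO/OX/..]: (3,0)[XO/XO/OX/X.]+0* (3,1)[XO/XO/OX/.X]+0
p3 O@[XO/XO/OX/X.]: (3,1)[XO/XO/OX/XO]+0*
p4 X@[XO/XO/OX/XO] terminal +0; root [X./XO/OX/..] d4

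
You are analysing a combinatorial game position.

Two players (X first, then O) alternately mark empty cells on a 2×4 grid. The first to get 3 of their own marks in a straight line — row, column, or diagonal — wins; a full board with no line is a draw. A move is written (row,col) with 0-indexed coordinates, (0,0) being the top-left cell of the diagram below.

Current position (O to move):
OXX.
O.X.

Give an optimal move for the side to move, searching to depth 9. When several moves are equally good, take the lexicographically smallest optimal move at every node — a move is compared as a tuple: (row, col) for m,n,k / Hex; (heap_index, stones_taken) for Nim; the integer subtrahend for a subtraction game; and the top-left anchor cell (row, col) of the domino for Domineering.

[OXX./O.X.] O move#1: (0,3):+0/OXXO/O.X.*, (1,1):-1/OXX./OOX., (1,3):-1/OXX./O.XO
[OXXO/O.X.] X move#2: (1,1):+0/OXXO/OXX.*, (1,3):+0/OXXO/O.XX
[OXXO/OXX.] O move#3: (1,3):+0/OXXO/OXXO*
[OXXO/OXXO] end (terminal +0, X#4); searched OXX./O.X. to 9

O's best at [OXX./O.X.]: (0,3)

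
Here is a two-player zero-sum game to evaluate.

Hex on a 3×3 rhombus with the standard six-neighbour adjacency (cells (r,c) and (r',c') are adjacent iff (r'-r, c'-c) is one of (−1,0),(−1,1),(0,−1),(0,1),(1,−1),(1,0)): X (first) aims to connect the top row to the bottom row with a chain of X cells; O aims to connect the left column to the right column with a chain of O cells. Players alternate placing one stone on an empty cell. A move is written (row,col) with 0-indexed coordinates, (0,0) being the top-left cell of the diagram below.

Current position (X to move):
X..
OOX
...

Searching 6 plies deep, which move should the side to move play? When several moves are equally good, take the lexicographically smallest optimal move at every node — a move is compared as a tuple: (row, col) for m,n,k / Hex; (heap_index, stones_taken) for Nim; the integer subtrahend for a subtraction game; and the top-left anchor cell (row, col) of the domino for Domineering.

p1 X@[X../OOX/...]: (0,1)[XX./OOX/...]-1 (0,2)[X.X/OOX/...]+1* (2,0)[X../OOX/X..]-1 (2,1)[X../OOX/.X.]-1 (2,2)[X../OOX/..X]-1
p2 O@[X.X/OOX/...]: (0,1)[XOX/OOX/...]-1* (2,0)[X.X/OOX/O..]-1 (2,1)[X.X/OOX/.O.]-1 (2,2)[X.X/OOX/..O]-1
p3 X@[XOX/OOX/...]: (2,0)[XOX/OOX/X..]+1* (2,1)[XOX/OOX/.X.]+1 (2,2)[XOX/OOX/..X]+1
p4 O@[XOX/OOX/X..]: (2,1)[XOX/OOX/XO.]-1* (2,2)[XOX/OOX/X.O]-1
p5 X@[XOX/OOX/XO.]: (2,2)[XOX/OOX/XOX]+1*
p6 O@[XOX/OOX/XOX] terminal -1; root [X../OOX/...] d6

X's best at [X../OOX/...]: (0,2)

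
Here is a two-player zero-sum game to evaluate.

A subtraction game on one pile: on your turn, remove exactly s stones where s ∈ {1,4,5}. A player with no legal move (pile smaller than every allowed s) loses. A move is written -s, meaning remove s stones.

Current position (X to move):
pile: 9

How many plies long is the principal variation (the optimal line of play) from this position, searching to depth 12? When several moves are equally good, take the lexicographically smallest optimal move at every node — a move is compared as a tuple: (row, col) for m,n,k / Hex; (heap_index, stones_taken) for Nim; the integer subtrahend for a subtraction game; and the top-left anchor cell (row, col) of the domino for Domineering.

PV length from [9]: 5 plies

ply 1, X at 9 | -1=+1→8*; -4=-1→5; -5=-1→4
ply 2, O at 8 | -1=-1→7*; -4=-1→4; -5=-1→3
ply 3, X at 7 | -1=-1→6; -4=-1→3; -5=+1→2*
ply 4, O at 2 | -1=-1→1*
ply 5, X at 1 | -1=+1→0*
ply 6: 0 is terminal -1 (O); from 9 depth 12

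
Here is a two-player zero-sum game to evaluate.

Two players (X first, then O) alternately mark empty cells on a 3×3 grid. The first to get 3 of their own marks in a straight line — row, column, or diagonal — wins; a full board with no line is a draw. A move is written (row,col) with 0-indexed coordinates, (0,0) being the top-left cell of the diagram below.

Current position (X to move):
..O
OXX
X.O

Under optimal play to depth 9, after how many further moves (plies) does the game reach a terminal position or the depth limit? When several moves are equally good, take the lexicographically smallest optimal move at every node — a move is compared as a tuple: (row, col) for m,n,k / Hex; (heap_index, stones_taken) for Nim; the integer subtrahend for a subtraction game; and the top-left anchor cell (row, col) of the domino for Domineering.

p1 X@[..O/OXX/X.O]: (0,0)[X.O/OXX/X.O]+0* (0,1)[.XO/OXX/X.O]+0 (2,1)[..O/OXX/XXO]+0
p2 O@[X.O/OXX/X.O]: (0,1)[XOO/OXX/X.O]+0* (2,1)[X.O/OXX/XOO]+0
p3 X@[XOO/OXX/X.O]: (2,1)[XOO/OXX/XXO]+0*
p4 O@[XOO/OXX/XXO] terminal +0; root [..O/OXX/X.O] d9

PV length from [..O/OXX/X.O]: 3 plies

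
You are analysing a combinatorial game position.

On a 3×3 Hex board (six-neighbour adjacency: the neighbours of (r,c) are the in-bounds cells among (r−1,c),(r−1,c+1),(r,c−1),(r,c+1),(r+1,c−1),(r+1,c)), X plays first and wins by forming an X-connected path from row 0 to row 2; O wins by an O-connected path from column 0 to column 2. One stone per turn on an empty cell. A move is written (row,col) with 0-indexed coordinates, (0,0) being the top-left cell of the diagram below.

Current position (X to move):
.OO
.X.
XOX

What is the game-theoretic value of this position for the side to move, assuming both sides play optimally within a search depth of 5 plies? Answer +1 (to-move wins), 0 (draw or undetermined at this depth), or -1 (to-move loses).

value(.OO/.X./XOX, X) = -1

p1 X@[.OO/.X./XOX]: (0,0)[XOO/.X./XOX]-1* (1,0)[.OO/XX./XOX]-1 (1,2)[.OO/.XX/XOX]-1
p2 O@[XOO/.X./XOX]: (1,0)[XOO/OX./XOX]+1* (1,2)[XOO/.XO/XOX]-1
p3 X@[XOO/OX./XOX] terminal -1; root [.OO/.X./XOX] d5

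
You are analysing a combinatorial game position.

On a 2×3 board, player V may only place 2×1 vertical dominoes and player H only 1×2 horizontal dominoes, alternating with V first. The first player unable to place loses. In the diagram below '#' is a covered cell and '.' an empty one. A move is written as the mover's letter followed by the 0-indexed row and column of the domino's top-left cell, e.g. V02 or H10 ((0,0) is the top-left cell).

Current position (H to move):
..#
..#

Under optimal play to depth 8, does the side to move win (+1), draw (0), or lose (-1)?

value(..#/..#, H) = +1

p1 H@[..#/..#]: H00[###/..#]+1* H10[..#/###]+1
p2 V@[###/..#] terminal -1; root [..#/..#] d8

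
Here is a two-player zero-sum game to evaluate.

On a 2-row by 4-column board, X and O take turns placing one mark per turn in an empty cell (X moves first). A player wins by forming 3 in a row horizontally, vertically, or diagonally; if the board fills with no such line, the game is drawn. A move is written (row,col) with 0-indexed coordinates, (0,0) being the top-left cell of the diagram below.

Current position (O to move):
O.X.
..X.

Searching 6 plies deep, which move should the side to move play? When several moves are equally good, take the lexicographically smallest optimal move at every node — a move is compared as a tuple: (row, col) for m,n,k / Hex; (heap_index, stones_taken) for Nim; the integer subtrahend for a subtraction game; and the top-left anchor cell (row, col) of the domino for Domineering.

[O.X./..X.] O move#1: (0,1):-1/OOX./..X., (0,3):-1/O.XO/..X., (1,0):+0/O.X./O.X.*, (1,1):+0/O.X./.OX., (1,3):+0/O.X./..XO
[O.X./O.X.] X move#2: (0,1):+0/OXX./O.X.*, (0,3):+0/O.XX/O.X., (1,1):+0/O.X./OXX., (1,3):+0/O.X./O.XX
[OXX./O.X.] O move#3: (0,3):+0/OXXO/O.X.*, (1,1):-1/OXX./OOX., (1,3):-1/OXX./O.XO
[OXXO/O.X.] X move#4: (1,1):+0/OXXO/OXX.*, (1,3):+0/OXXO/O.XX
[OXXO/OXX.] O move#5: (1,3):+0/OXXO/OXXO*
[OXXO/OXXO] end (terminal +0, X#6); searched O.X./..X. to 6

O's best at [O.X./..X.]: (1,0)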